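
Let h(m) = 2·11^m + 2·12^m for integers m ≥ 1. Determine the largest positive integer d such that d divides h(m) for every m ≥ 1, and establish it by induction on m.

d = 2

Computing the first values: h(1) = 46 and h(2) = 530; gcd(46, 530) = 2, so d ≤ 2.
We prove 2 | 2·11^m + 2·12^m for all m ≥ 1 by induction on m.
Base step (m = 1): h(1) = 46 = 2·(23), so 2 | h(1).
For the inductive step, assume it holds for an arbitrary i ≥ 1, i.e. 2 | h(i). Then
h(i+1) − 12·h(i) = (2·11^(i+1) + 2·12^(i+1)) − 12·(2·11^i + 2·12^i) = (2)·11^i·(11 − 12) = (-2)·11^i. Since 2 | h(i) by the inductive hypothesis, 2 | 12·h(i); and 2 | -2 since -2 = 2·-1. Therefore 2 | h(i+1).
Hence, by induction on m, the claim holds for every m ≥ 1.
Therefore the largest such d is 2.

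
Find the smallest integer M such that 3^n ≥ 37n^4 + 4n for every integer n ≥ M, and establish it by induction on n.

M = 13

At n = 12: 531441 < 767280, so the inequality fails and M ≥ 13. We prove 3^n ≥ 37n^4 + 4n for all n ≥ 13.
Base case (n = 13): 3^n = 1594323 and 37n^4 + 4n = 1056809, so 1594323 ≥ 1056809.
Inductive step: assume the claim holds for n = i, so 3^i ≥ 37i^4 + 4i.
Then 3^(i + 1) = 3·(3^i) ≥ 3·(37i^4 + 4i).
Also, for i ≥ 13 we have 3·(37i^4 + 4i) ≥ 37(i+1)^4 + 4(i+1), since 3·(37i^4 + 4i) − (37(i+1)^4 + 4(i+1)) = 74i^4 - 148i^3 - 222i^2 - 140i - 41, which is nonnegative for all i ≥ 13.
Combining, 3^(i + 1) ≥ 37(i+1)^4 + 4(i+1).
This completes the induction.
Hence the smallest such M is 13.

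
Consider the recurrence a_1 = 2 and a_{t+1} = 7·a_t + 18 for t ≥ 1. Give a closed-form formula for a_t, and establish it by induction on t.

a_t = 5·7^(t - 1) - 3

Computing the first terms: a_1 = 2, a_2 = 32, a_3 = 242. This suggests a_t = 5·7^(t - 1) - 3.
When t = 1: the formula gives 2 = 2 = a_1.
For the inductive step, assume it holds for an arbitrary m ≥ 1, so a_m = 5·7^(m - 1) - 3.
Then a_{m+1} = 7·a_m + 18 = 7·(5·7^(m - 1) - 3) + 18 = 5·7^m - 3 = 5·7^((m+1) - 1) - 3,
which is the claimed formula at t = m+1.
Hence, by induction on t, the claim holds for every t ≥ 1.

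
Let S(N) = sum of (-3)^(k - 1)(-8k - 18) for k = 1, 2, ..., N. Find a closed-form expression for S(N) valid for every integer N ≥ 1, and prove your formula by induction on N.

We claim S(N) = (-3)^N(2N + 5) - 5 for all N ≥ 1.
For the base case N = 1: S(1) = -26, and the closed form gives -26. They agree.
Inductive step: assume the claim holds for N = k, so S(k) = (-3)^k(2k + 5) - 5.
Then S(k+1) = S(k) + ((-3)^k(-8k - 26)) = ((-3)^k(2k + 5) - 5) + ((-3)^k(-8k - 26)).
Simplifying, S(k+1) = -6(-3)^k·k - 21(-3)^k - 5 = (-3)^(k+1)(2(k+1) + 5) - 5,
which is the closed form with N = k+1.
This completes the induction.

S(N) = (-3)^N(2N + 5) - 5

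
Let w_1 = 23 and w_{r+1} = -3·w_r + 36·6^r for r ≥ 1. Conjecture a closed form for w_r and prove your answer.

Computing the first terms: w_1 = 23, w_2 = 147, w_3 = 855. This suggests w_r = -(-3)^(r - 1) + 4·6^r.
Base case (r = 1): the formula gives 23 = 23 = w_1.
Inductive step: assume the claim holds for r = m, so w_m = -(-3)^(m - 1) + 4·6^m.
Then w_{m+1} = -3·w_m + 36·6^m = -3·(-(-3)^(m - 1) + 4·6^m) + 36·6^m = -(-3)^m + 4·6^(m + 1) = -(-3)^((m+1) - 1) + 4·6^(m+1),
which is the claimed formula at r = m+1.
Hence, by induction on r, the claim holds for every r ≥ 1.

w_r = -(-3)^(r - 1) + 4·6^r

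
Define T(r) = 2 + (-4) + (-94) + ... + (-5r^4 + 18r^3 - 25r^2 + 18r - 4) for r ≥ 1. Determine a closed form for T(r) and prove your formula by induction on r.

T(r) = -r(r^4 - 2r^3 + r^2 - r - 1)

We claim T(r) = -r(r^4 - 2r^3 + r^2 - r - 1) for all r ≥ 1.
Base case (r = 1): T(1) = 2, and the closed form gives 2. They agree.
Suppose the result is true for r = k, so T(k) = k(-k^4 + 2k^3 - k^2 + k + 1).
Then T(k+1) = T(k) + (-5k^4 - 2k^3 - k^2 + 2k + 2) = (k(-k^4 + 2k^3 - k^2 + k + 1)) + (-5k^4 - 2k^3 - k^2 + 2k + 2).
Simplifying, T(k+1) = -(k + 1)(k^4 + 2k^3 + k^2 - k - 2) = -(k+1)((k+1)^4 - 2(k+1)^3 + (k+1)^2 - (k+1) - 1),
which is the closed form with r = k+1.
By the principle of mathematical induction, the result holds for all r ≥ 1.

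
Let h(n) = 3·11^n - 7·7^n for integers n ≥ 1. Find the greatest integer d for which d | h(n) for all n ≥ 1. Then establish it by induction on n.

d = 4

Computing the first values: h(1) = -16 and h(2) = 20; gcd(-16, 20) = 4, so d ≤ 4.
We prove 4 | 3·11^n - 7·7^n for all n ≥ 1 by induction on n.
For the base case n = 1: h(1) = -16 = 4·(-4), so 4 | h(1).
Inductive step: suppose the statement holds for some k ≥ 1, i.e. 4 | h(k). Then
h(k+1) − 11·h(k) = (3·11^(k+1) - 7·7^(k+1)) − 11·(3·11^k - 7·7^k) = (-7)·7^k·(7 − 11) = (28)·7^k. Since 4 | h(k) by the inductive hypothesis, 4 | 11·h(k); and 4 | 28 since 28 = 4·7. Therefore 4 | h(k+1).
By the principle of mathematical induction, the result holds for all n ≥ 1.
Therefore the largest such d is 4.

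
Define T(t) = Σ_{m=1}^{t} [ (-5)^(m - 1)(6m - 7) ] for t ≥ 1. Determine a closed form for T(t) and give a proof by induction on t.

T(t) = (-5)^t(-t + 1) - 1

We claim T(t) = (-5)^t(-t + 1) - 1 for all t ≥ 1.
Base step (t = 1): T(1) = -1, and the closed form gives -1. They agree.
Inductive step: assume the claim holds for t = m, so T(m) = (-5)^m(-m + 1) - 1.
Then T(m+1) = T(m) + ((-5)^m(6m - 1)) = ((-5)^m(-m + 1) - 1) + ((-5)^m(6m - 1)).
Simplifying, T(m+1) = 5(-5)^m·m - 1 = (-5)^(m+1)(-(m+1) + 1) - 1,
which is the closed form with t = m+1.
By the principle of mathematical induction, the result holds for all t ≥ 1.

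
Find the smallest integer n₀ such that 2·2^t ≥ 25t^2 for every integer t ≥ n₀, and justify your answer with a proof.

At t = 10: 2048 < 2500, so the inequality fails and n₀ ≥ 11. We prove 2·2^t ≥ 25t^2 for all t ≥ 11.
For the base case t = 11: 2·2^t = 4096 and 25t^2 = 3025, so 4096 ≥ 3025.
Suppose the result is true for t = r, so 2·2^r ≥ 25r^2.
Then 2·2^(r + 1) = 2·(2·2^r) ≥ 2·(25r^2).
Also, for r ≥ 11 we have 2·(25r^2) ≥ 25(r+1)^2, since 2 ≥ (1 + 1/r)^2 for all r ≥ 11.
Combining, 2·2^(r + 1) ≥ 25(r+1)^2.
By induction, the statement is established for all t ≥ 11.
Hence the smallest such n₀ is 11.

n₀ = 11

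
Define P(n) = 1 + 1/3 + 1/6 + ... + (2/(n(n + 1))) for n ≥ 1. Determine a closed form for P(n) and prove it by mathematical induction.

We claim P(n) = 2n/(n + 1) for all n ≥ 1.
Base case (n = 1): P(1) = 1, and the closed form gives 1. They agree.
Inductive step: suppose the statement holds for some p ≥ 1, so P(p) = 2p/(p + 1).
Then P(p+1) = P(p) + (2/((p + 1)(p + 2))) = (2p/(p + 1)) + (2/((p + 1)(p + 2))).
Simplifying, P(p+1) = 2(p + 1)/(p + 2) = 2(p+1)/((p+1) + 1),
which is the closed form with n = p+1.
Hence, by induction on n, the claim holds for every n ≥ 1.

P(n) = 2n/(n + 1)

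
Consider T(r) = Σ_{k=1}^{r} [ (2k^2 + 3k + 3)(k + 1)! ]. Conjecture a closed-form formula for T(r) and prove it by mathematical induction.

T(r) = (2r + 1)(r + 2)! - 2

We claim T(r) = (2r + 1)(r + 2)! - 2 for all r ≥ 1.
When r = 1: T(1) = 16, and the closed form gives 16. They agree.
Inductive step: suppose the statement holds for some k ≥ 1, so T(k) = (2k + 1)(k + 2)! - 2.
Then T(k+1) = T(k) + ((2k^2 + 7k + 8)(k + 2)!) = ((2k + 1)(k + 2)! - 2) + ((2k^2 + 7k + 8)(k + 2)!).
Simplifying, T(k+1) = (2(k+1) + 1)((k+1) + 2)! - 2,
which is the closed form with r = k+1.
By induction, the statement is established for all r ≥ 1.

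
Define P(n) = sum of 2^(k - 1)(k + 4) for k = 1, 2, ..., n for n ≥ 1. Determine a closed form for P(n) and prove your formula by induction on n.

P(n) = 2^n(n + 3) - 3

We claim P(n) = 2^n(n + 3) - 3 for all n ≥ 1.
For the base case n = 1: P(1) = 5, and the closed form gives 5. They agree.
Inductive step: assume the claim holds for n = k, so P(k) = 2^k(k + 3) - 3.
Then P(k+1) = P(k) + (2^k(k + 5)) = (2^k(k + 3) - 3) + (2^k(k + 5)).
Simplifying, P(k+1) = 2^(k + 1)k + 2^(k + 3) - 3 = 2^(k+1)((k+1) + 3) - 3,
which is the closed form with n = k+1.
By the principle of mathematical induction, the result holds for all n ≥ 1.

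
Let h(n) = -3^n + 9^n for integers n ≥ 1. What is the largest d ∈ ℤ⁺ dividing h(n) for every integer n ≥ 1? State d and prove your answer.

d = 6

Computing the first values: h(1) = 6 and h(2) = 72; gcd(6, 72) = 6, so d ≤ 6.
We prove 6 | -3^n + 9^n for all n ≥ 1 by induction on n.
Base step (n = 1): h(1) = 6 = 6·(1), so 6 | h(1).
Inductive step: suppose the statement holds for some i ≥ 1, i.e. 6 | h(i). Then
9^{i+1} − 3^{i+1} = 9·9^i − 3·3^i = 9·(9^i − 3^i) + (6)·3^i. The first term is divisible by 6 by the inductive hypothesis, and the second term (6)·3^i is divisible by 6 since 6 | 6. Hence 6 | h(i+1).
By the principle of mathematical induction, the result holds for all n ≥ 1.
Therefore the largest such d is 6.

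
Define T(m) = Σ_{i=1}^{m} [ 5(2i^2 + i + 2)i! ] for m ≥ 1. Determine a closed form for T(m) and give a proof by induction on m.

We claim T(m) = (10m + 5)(m + 1)! - 5 for all m ≥ 1.
When m = 1: T(1) = 25, and the closed form gives 25. They agree.
Inductive step: assume the claim holds for m = i, so T(i) = (10i + 5)(i + 1)! - 5.
Then T(i+1) = T(i) + (5(2i^2 + 5i + 5)(i + 1)!) = ((10i + 5)(i + 1)! - 5) + (5(2i^2 + 5i + 5)(i + 1)!).
Simplifying, T(i+1) = (10(i+1) + 5)((i+1) + 1)! - 5,
which is the closed form with m = i+1.
This completes the induction.

T(m) = (10m + 5)(m + 1)! - 5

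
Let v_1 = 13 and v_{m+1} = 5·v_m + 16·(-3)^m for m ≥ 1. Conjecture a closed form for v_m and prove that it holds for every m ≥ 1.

Computing the first terms: v_1 = 13, v_2 = 17, v_3 = 229. This suggests v_m = -2(-3)^m + 7·5^(m - 1).
Base step (m = 1): the formula gives 13 = 13 = v_1.
For the inductive step, assume it holds for an arbitrary j ≥ 1, so v_j = -2(-3)^j + 7·5^(j - 1).
Then v_{j+1} = 5·v_j + 16·(-3)^j = 5·(-2(-3)^j + 7·5^(j - 1)) + 16·(-3)^j = -2(-3)^(j + 1) + 7·5^j = -2(-3)^(j+1) + 7·5^((j+1) - 1),
which is the claimed formula at m = j+1.
This completes the induction.

v_m = -2(-3)^m + 7·5^(m - 1)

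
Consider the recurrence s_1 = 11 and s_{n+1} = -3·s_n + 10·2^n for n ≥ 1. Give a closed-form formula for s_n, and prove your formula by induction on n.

Computing the first terms: s_1 = 11, s_2 = -13, s_3 = 79. This suggests s_n = 7(-3)^(n - 1) + 2^(n + 1).
When n = 1: the formula gives 11 = 11 = s_1.
Inductive step: suppose the statement holds for some r ≥ 1, so s_r = 7(-3)^(r - 1) + 2^(r + 1).
Then s_{r+1} = -3·s_r + 10·2^r = -3·(7(-3)^(r - 1) + 2^(r + 1)) + 10·2^r = 7(-3)^r + 2^(r + 2) = 7(-3)^((r+1) - 1) + 2^((r+1) + 1),
which is the claimed formula at n = r+1.
Hence, by induction on n, the claim holds for every n ≥ 1.

s_n = 7(-3)^(n - 1) + 2^(n + 1)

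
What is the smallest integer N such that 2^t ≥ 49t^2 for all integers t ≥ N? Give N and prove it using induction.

N = 14

At t = 13: 8192 < 8281, so the inequality fails and N ≥ 14. We prove 2^t ≥ 49t^2 for all t ≥ 14.
When t = 14: 2^t = 16384 and 49t^2 = 9604, so 16384 ≥ 9604.
Suppose the result is true for t = m, so 2^m ≥ 49m^2.
Then 2^(m + 1) = 2·(2^m) ≥ 2·(49m^2).
Also, for m ≥ 14 we have 2·(49m^2) ≥ 49(m+1)^2, since 2 ≥ (1 + 1/m)^2 for all m ≥ 14.
Combining, 2^(m + 1) ≥ 49(m+1)^2.
By induction, the statement is established for all t ≥ 14.
Hence the smallest such N is 14.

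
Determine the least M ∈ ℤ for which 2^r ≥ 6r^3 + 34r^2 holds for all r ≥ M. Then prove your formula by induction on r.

At r = 14: 16384 < 23128, so the inequality fails and M ≥ 15. We prove 2^r ≥ 6r^3 + 34r^2 for all r ≥ 15.
For the base case r = 15: 2^r = 32768 and 6r^3 + 34r^2 = 27900, so 32768 ≥ 27900.
Inductive step: suppose the statement holds for some j ≥ 15, so 2^j ≥ 6j^3 + 34j^2.
Then 2^(j + 1) = 2·(2^j) ≥ 2·(6j^3 + 34j^2).
Also, for j ≥ 15 we have 2·(6j^3 + 34j^2) ≥ 6(j+1)^3 + 34(j+1)^2, since 2·(6j^3 + 34j^2) − (6(j+1)^3 + 34(j+1)^2) = 6j^3 + 16j^2 - 86j - 40, which is nonnegative for all j ≥ 15.
Combining, 2^(j + 1) ≥ 6(j+1)^3 + 34(j+1)^2.
By the principle of mathematical induction, the result holds for all r ≥ 15.
Hence the smallest such M is 15.

M = 15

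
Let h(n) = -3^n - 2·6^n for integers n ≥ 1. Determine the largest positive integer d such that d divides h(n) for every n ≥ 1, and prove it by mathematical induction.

Computing the first values: h(1) = -15 and h(2) = -81; gcd(-15, -81) = 3, so d ≤ 3.
We prove 3 | -3^n - 2·6^n for all n ≥ 1 by induction on n.
For the base case n = 1: h(1) = -15 = 3·(-5), so 3 | h(1).
Inductive step: assume the claim holds for n = k, i.e. 3 | h(k). Then
h(k+1) − 6·h(k) = (-3^(k+1) - 2·6^(k+1)) − 6·(-3^k - 2·6^k) = (-1)·3^k·(3 − 6) = (3)·3^k. Since 3 | h(k) by the inductive hypothesis, 3 | 6·h(k); and 3 | 3 since 3 = 3·1. Therefore 3 | h(k+1).
By the principle of mathematical induction, the result holds for all n ≥ 1.
Therefore the largest such d is 3.

d = 3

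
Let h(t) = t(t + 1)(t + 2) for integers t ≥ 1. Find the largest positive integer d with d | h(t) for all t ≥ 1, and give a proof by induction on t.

Computing the first values: h(1) = 6 and h(2) = 24; gcd(6, 24) = 6, so d ≤ 6.
We prove 6 | t(t + 1)(t + 2) for all t ≥ 1 by induction on t.
Base step (t = 1): h(1) = 6 = 6·(1), so 6 | h(1).
Inductive step: assume the claim holds for t = j, i.e. 6 | h(j). Then
h(j+1) − h(j) = (j+1)·(j+2)·(j+3) − j·(j+1)·(j+2) = (j+1)·(j+2)·[(j+3) − j] = 3·(j+1)·(j+2). The product of 2 consecutive integers is divisible by (2)! = 2, so h(j+1) − h(j) is divisible by 3·2 = 6. By the inductive hypothesis 6 | h(j), hence 6 | h(j+1).
By the principle of mathematical induction, the result holds for all t ≥ 1.
Therefore the largest such d is 6.

d = 6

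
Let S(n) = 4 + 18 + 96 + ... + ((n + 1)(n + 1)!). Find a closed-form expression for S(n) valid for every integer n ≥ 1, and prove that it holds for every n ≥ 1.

S(n) = (n + 2)! - 2

We claim S(n) = (n + 2)! - 2 for all n ≥ 1.
Base step (n = 1): S(1) = 4, and the closed form gives 4. They agree.
Suppose the result is true for n = p, so S(p) = (p + 2)! - 2.
Then S(p+1) = S(p) + ((p + 2)(p + 2)!) = ((p + 2)! - 2) + ((p + 2)(p + 2)!).
Simplifying, S(p+1) = ((p+1) + 2)! - 2,
which is the closed form with n = p+1.
By the principle of mathematical induction, the result holds for all n ≥ 1.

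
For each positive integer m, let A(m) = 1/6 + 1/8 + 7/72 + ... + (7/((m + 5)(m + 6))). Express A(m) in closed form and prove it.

A(m) = 7m/(6(m + 6))

We claim A(m) = 7m/(6(m + 6)) for all m ≥ 1.
Base step (m = 1): A(1) = 1/6, and the closed form gives 1/6. They agree.
Inductive step: assume the claim holds for m = r, so A(r) = 7r/(6(r + 6)).
Then A(r+1) = A(r) + (7/((r + 6)(r + 7))) = (7r/(6(r + 6))) + (7/((r + 6)(r + 7))).
Simplifying, A(r+1) = 7(r + 1)/(6(r + 7)) = 7(r+1)/(6((r+1) + 6)),
which is the closed form with m = r+1.
By induction, the statement is established for all m ≥ 1.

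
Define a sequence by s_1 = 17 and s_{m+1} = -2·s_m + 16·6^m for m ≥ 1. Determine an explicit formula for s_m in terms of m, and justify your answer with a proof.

Computing the first terms: s_1 = 17, s_2 = 62, s_3 = 452. This suggests s_m = 5(-2)^(m - 1) + 2·6^m.
For the base case m = 1: the formula gives 17 = 17 = s_1.
Inductive step: assume the claim holds for m = k, so s_k = 5(-2)^(k - 1) + 2·6^k.
Then s_{k+1} = -2·s_k + 16·6^k = -2·(5(-2)^(k - 1) + 2·6^k) + 16·6^k = 5(-2)^k + 2·6^(k + 1) = 5(-2)^((k+1) - 1) + 2·6^(k+1),
which is the claimed formula at m = k+1.
This completes the induction.

s_m = 5(-2)^(m - 1) + 2·6^m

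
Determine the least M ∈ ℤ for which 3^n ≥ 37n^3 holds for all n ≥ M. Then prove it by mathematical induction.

M = 10

At n = 9: 19683 < 26973, so the inequality fails and M ≥ 10. We prove 3^n ≥ 37n^3 for all n ≥ 10.
For the base case n = 10: 3^n = 59049 and 37n^3 = 37000, so 59049 ≥ 37000.
Inductive step: assume the claim holds for n = k, so 3^k ≥ 37k^3.
Then 3^(k + 1) = 3·(3^k) ≥ 3·(37k^3).
Also, for k ≥ 10 we have 3·(37k^3) ≥ 37(k+1)^3, since 3 ≥ (1 + 1/k)^3 for all k ≥ 10.
Combining, 3^(k + 1) ≥ 37(k+1)^3.
By induction, the statement is established for all n ≥ 10.
Hence the smallest such M is 10.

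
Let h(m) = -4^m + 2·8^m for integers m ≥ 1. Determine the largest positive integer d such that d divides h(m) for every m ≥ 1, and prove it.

d = 4

Computing the first values: h(1) = 12 and h(2) = 112; gcd(12, 112) = 4, so d ≤ 4.
We prove 4 | -4^m + 2·8^m for all m ≥ 1 by induction on m.
Base step (m = 1): h(1) = 12 = 4·(3), so 4 | h(1).
For the inductive step, assume it holds for an arbitrary k ≥ 1, i.e. 4 | h(k). Then
h(k+1) − 8·h(k) = (-4^(k+1) + 2·8^(k+1)) − 8·(-4^k + 2·8^k) = (-1)·4^k·(4 − 8) = (4)·4^k. Since 4 | h(k) by the inductive hypothesis, 4 | 8·h(k); and 4 | 4 since 4 = 4·1. Therefore 4 | h(k+1).
This completes the induction.
Therefore the largest such d is 4.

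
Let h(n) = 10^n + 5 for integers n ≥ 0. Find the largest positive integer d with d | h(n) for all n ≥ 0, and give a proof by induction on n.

d = 3

Computing the first values: h(0) = 6 and h(1) = 15; gcd(6, 15) = 3, so d ≤ 3.
We prove 3 | 10^n + 5 for all n ≥ 0 by induction on n.
For the base case n = 0: h(0) = 6 = 3·(2), so 3 | h(0).
Inductive step: suppose the statement holds for some j ≥ 0, i.e. 3 | h(j). Then
h(j+1) = 10^(j+1) + 5 = 10·(10^j + 5) - 45 = 10·h(j) - 45. The first term is divisible by 3 by the inductive hypothesis, and -45 is divisible by 3. Hence 3 | h(j+1).
By induction, the statement is established for all n ≥ 0.
Therefore the largest such d is 3.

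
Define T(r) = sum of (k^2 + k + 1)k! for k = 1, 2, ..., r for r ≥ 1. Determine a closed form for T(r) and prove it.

T(r) = (r + 1)(r + 1)! - 1

We claim T(r) = (r + 1)(r + 1)! - 1 for all r ≥ 1.
Base step (r = 1): T(1) = 3, and the closed form gives 3. They agree.
Inductive step: suppose the statement holds for some k ≥ 1, so T(k) = (k + 1)(k + 1)! - 1.
Then T(k+1) = T(k) + ((k^2 + 3k + 3)(k + 1)!) = ((k + 1)(k + 1)! - 1) + ((k^2 + 3k + 3)(k + 1)!).
Simplifying, T(k+1) = ((k+1) + 1)((k+1) + 1)! - 1,
which is the closed form with r = k+1.
By induction, the statement is established for all r ≥ 1.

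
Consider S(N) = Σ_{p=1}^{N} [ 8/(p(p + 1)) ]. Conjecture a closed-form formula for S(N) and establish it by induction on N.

S(N) = 8N/(N + 1)

We claim S(N) = 8N/(N + 1) for all N ≥ 1.
When N = 1: S(1) = 4, and the closed form gives 4. They agree.
Inductive step: assume the claim holds for N = p, so S(p) = 8p/(p + 1).
Then S(p+1) = S(p) + (8/((p + 1)(p + 2))) = (8p/(p + 1)) + (8/((p + 1)(p + 2))).
Simplifying, S(p+1) = 8(p + 1)/(p + 2) = 8(p+1)/((p+1) + 1),
which is the closed form with N = p+1.
Hence, by induction on N, the claim holds for every N ≥ 1.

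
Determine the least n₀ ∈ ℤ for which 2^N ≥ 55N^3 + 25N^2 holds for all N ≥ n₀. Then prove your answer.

n₀ = 19

At N = 18: 262144 < 328860, so the inequality fails and n₀ ≥ 19. We prove 2^N ≥ 55N^3 + 25N^2 for all N ≥ 19.
When N = 19: 2^N = 524288 and 55N^3 + 25N^2 = 386270, so 524288 ≥ 386270.
For the inductive step, assume it holds for an arbitrary m ≥ 19, so 2^m ≥ 55m^3 + 25m^2.
Then 2^(m + 1) = 2·(2^m) ≥ 2·(55m^3 + 25m^2).
Also, for m ≥ 19 we have 2·(55m^3 + 25m^2) ≥ 55(m+1)^3 + 25(m+1)^2, since 2·(55m^3 + 25m^2) − (55(m+1)^3 + 25(m+1)^2) = 55m^3 - 140m^2 - 215m - 80, which is nonnegative for all m ≥ 19.
Combining, 2^(m + 1) ≥ 55(m+1)^3 + 25(m+1)^2.
By induction, the statement is established for all N ≥ 19.
Hence the smallest such n₀ is 19.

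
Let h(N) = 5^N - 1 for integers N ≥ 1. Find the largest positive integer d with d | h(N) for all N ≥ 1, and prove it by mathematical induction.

Computing the first values: h(1) = 4 and h(2) = 24; gcd(4, 24) = 4, so d ≤ 4.
We prove 4 | 5^N - 1 for all N ≥ 1 by induction on N.
For the base case N = 1: h(1) = 4 = 4·(1), so 4 | h(1).
Suppose the result is true for N = m, i.e. 4 | h(m). Then
5^{m+1} − 1^{m+1} = 5·5^m − 1·1^m = 5·(5^m − 1^m) + (4)·1^m. The first term is divisible by 4 by the inductive hypothesis, and the second term (4)·1^m is divisible by 4 since 4 | 4. Hence 4 | h(m+1).
By the principle of mathematical induction, the result holds for all N ≥ 1.
Therefore the largest such d is 4.

d = 4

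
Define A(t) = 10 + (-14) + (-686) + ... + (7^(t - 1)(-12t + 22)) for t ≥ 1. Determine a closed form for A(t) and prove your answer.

A(t) = 2·7^t(-t + 2) - 4

We claim A(t) = 2·7^t(-t + 2) - 4 for all t ≥ 1.
For the base case t = 1: A(1) = 10, and the closed form gives 10. They agree.
Inductive step: suppose the statement holds for some i ≥ 1, so A(i) = 2·7^i(-i + 2) - 4.
Then A(i+1) = A(i) + (7^i(-12i + 10)) = (2·7^i(-i + 2) - 4) + (7^i(-12i + 10)).
Simplifying, A(i+1) = -14·7^i·i + 14·7^i - 4 = 2·7^(i+1)(-(i+1) + 2) - 4,
which is the closed form with t = i+1.
By induction, the statement is established for all t ≥ 1.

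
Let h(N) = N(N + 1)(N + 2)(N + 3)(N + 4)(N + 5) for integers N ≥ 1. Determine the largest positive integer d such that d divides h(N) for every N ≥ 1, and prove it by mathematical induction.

Computing the first values: h(1) = 720 and h(2) = 5040; gcd(720, 5040) = 720, so d ≤ 720.
We prove 720 | N(N + 1)(N + 2)(N + 3)(N + 4)(N + 5) for all N ≥ 1 by induction on N.
When N = 1: h(1) = 720 = 720·(1), so 720 | h(1).
Inductive step: assume the claim holds for N = k, i.e. 720 | h(k). Then
h(k+1) − h(k) = (k+1)·(k+2)·(k+3)·(k+4)·(k+5)·(k+6) − k·(k+1)·(k+2)·(k+3)·(k+4)·(k+5) = (k+1)·(k+2)·(k+3)·(k+4)·(k+5)·[(k+6) − k] = 6·(k+1)·(k+2)·(k+3)·(k+4)·(k+5). The product of 5 consecutive integers is divisible by (5)! = 120, so h(k+1) − h(k) is divisible by 6·120 = 720. By the inductive hypothesis 720 | h(k), hence 720 | h(k+1).
This completes the induction.
Therefore the largest such d is 720.

d = 720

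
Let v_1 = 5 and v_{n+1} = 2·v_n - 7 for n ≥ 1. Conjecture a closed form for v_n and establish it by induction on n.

v_n = -2^n + 7

Computing the first terms: v_1 = 5, v_2 = 3, v_3 = -1. This suggests v_n = -2^n + 7.
Base case (n = 1): the formula gives 5 = 5 = v_1.
Inductive step: assume the claim holds for n = m, so v_m = -2^m + 7.
Then v_{m+1} = 2·v_m - 7 = 2·(-2^m + 7) - 7 = -2^(m + 1) + 7,
which is the claimed formula at n = m+1.
By induction, the statement is established for all n ≥ 1.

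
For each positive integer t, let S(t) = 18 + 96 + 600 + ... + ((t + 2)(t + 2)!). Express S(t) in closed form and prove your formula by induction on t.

We claim S(t) = (t + 3)! - 6 for all t ≥ 1.
Base step (t = 1): S(1) = 18, and the closed form gives 18. They agree.
Inductive step: assume the claim holds for t = m, so S(m) = (m + 3)! - 6.
Then S(m+1) = S(m) + ((m + 3)(m + 3)!) = ((m + 3)! - 6) + ((m + 3)(m + 3)!).
Simplifying, S(m+1) = ((m+1) + 3)! - 6,
which is the closed form with t = m+1.
Hence, by induction on t, the claim holds for every t ≥ 1.

S(t) = (t + 3)! - 6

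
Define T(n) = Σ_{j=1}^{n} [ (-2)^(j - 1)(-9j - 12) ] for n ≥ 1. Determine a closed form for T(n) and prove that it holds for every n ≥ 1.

We claim T(n) = (-2)^n(3n + 5) - 5 for all n ≥ 1.
When n = 1: T(1) = -21, and the closed form gives -21. They agree.
Inductive step: suppose the statement holds for some j ≥ 1, so T(j) = (-2)^j(3j + 5) - 5.
Then T(j+1) = T(j) + ((-2)^j(-9j - 21)) = ((-2)^j(3j + 5) - 5) + ((-2)^j(-9j - 21)).
Simplifying, T(j+1) = -6(-2)^j·j - 16(-2)^j - 5 = (-2)^(j+1)(3(j+1) + 5) - 5,
which is the closed form with n = j+1.
This completes the induction.

T(n) = (-2)^n(3n + 5) - 5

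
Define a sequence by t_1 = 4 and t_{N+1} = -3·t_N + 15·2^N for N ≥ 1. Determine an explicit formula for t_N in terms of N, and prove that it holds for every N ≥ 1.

t_N = -2(-3)^(N - 1) + 3·2^N

Computing the first terms: t_1 = 4, t_2 = 18, t_3 = 6. This suggests t_N = -2(-3)^(N - 1) + 3·2^N.
For the base case N = 1: the formula gives 4 = 4 = t_1.
Suppose the result is true for N = p, so t_p = -2(-3)^(p - 1) + 3·2^p.
Then t_{p+1} = -3·t_p + 15·2^p = -3·(-2(-3)^(p - 1) + 3·2^p) + 15·2^p = -2(-3)^p + 3·2^(p + 1) = -2(-3)^((p+1) - 1) + 3·2^(p+1),
which is the claimed formula at N = p+1.
This completes the induction.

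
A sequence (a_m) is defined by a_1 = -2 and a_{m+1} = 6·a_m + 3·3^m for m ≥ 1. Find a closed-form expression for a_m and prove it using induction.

a_m = -3^m + 6^(m - 1)

Computing the first terms: a_1 = -2, a_2 = -3, a_3 = 9. This suggests a_m = -3^m + 6^(m - 1).
Base step (m = 1): the formula gives -2 = -2 = a_1.
Inductive step: assume the claim holds for m = i, so a_i = -3^i + 6^(i - 1).
Then a_{i+1} = 6·a_i + 3·3^i = 6·(-3^i + 6^(i - 1)) + 3·3^i = -3^(i + 1) + 6^i = -3^(i+1) + 6^((i+1) - 1),
which is the claimed formula at m = i+1.
By induction, the statement is established for all m ≥ 1.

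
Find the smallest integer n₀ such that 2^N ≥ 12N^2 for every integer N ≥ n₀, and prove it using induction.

At N = 10: 1024 < 1200, so the inequality fails and n₀ ≥ 11. We prove 2^N ≥ 12N^2 for all N ≥ 11.
When N = 11: 2^N = 2048 and 12N^2 = 1452, so 2048 ≥ 1452.
For the inductive step, assume it holds for an arbitrary p ≥ 11, so 2^p ≥ 12p^2.
Then 2^(p + 1) = 2·(2^p) ≥ 2·(12p^2).
Also, for p ≥ 11 we have 2·(12p^2) ≥ 12(p+1)^2, since 2 ≥ (1 + 1/p)^2 for all p ≥ 11.
Combining, 2^(p + 1) ≥ 12(p+1)^2.
Hence, by induction on N, the claim holds for every N ≥ 11.
Hence the smallest such n₀ is 11.

n₀ = 11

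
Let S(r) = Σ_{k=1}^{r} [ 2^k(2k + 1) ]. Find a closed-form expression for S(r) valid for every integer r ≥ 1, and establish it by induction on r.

We claim S(r) = 2·2^r(2r - 1) + 2 for all r ≥ 1.
When r = 1: S(1) = 6, and the closed form gives 6. They agree.
Suppose the result is true for r = k, so S(k) = 2·2^k(2k - 1) + 2.
Then S(k+1) = S(k) + (2^(k + 1)(2k + 3)) = (2·2^k(2k - 1) + 2) + (2^(k + 1)(2k + 3)).
Simplifying, S(k+1) = 8·2^k·k + 4·2^k + 2 = 2·2^(k+1)(2(k+1) - 1) + 2,
which is the closed form with r = k+1.
By induction, the statement is established for all r ≥ 1.

S(r) = 2·2^r(2r - 1) + 2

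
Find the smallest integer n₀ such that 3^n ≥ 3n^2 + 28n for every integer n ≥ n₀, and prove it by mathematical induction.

At n = 4: 81 < 160, so the inequality fails and n₀ ≥ 5. We prove 3^n ≥ 3n^2 + 28n for all n ≥ 5.
Base case (n = 5): 3^n = 243 and 3n^2 + 28n = 215, so 243 ≥ 215.
Inductive step: assume the claim holds for n = p, so 3^p ≥ 3p^2 + 28p.
Then 3^(p + 1) = 3·(3^p) ≥ 3·(3p^2 + 28p).
Also, for p ≥ 5 we have 3·(3p^2 + 28p) ≥ 3(p+1)^2 + 28(p+1), since 3·(3p^2 + 28p) − (3(p+1)^2 + 28(p+1)) = 6p^2 + 50p - 31, which is nonnegative for all p ≥ 5.
Combining, 3^(p + 1) ≥ 3(p+1)^2 + 28(p+1).
Hence, by induction on n, the claim holds for every n ≥ 5.
Hence the smallest such n₀ is 5.

n₀ = 5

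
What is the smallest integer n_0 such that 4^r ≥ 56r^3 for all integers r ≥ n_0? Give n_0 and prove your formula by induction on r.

At r = 7: 16384 < 19208, so the inequality fails and n_0 ≥ 8. We prove 4^r ≥ 56r^3 for all r ≥ 8.
For the base case r = 8: 4^r = 65536 and 56r^3 = 28672, so 65536 ≥ 28672.
Suppose the result is true for r = j, so 4^j ≥ 56j^3.
Then 4^(j + 1) = 4·(4^j) ≥ 4·(56j^3).
Also, for j ≥ 8 we have 4·(56j^3) ≥ 56(j+1)^3, since 4 ≥ (1 + 1/j)^3 for all j ≥ 8.
Combining, 4^(j + 1) ≥ 56(j+1)^3.
By induction, the statement is established for all r ≥ 8.
Hence the smallest such n_0 is 8.

n_0 = 8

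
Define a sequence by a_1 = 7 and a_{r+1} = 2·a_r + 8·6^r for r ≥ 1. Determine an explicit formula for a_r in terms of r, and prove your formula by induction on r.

Computing the first terms: a_1 = 7, a_2 = 62, a_3 = 412. This suggests a_r = -5·2^(r - 1) + 2·6^r.
For the base case r = 1: the formula gives 7 = 7 = a_1.
For the inductive step, assume it holds for an arbitrary k ≥ 1, so a_k = -5·2^(k - 1) + 2·6^k.
Then a_{k+1} = 2·a_k + 8·6^k = 2·(-5·2^(k - 1) + 2·6^k) + 8·6^k = -5·2^k + 2·6^(k + 1) = -5·2^((k+1) - 1) + 2·6^(k+1),
which is the claimed formula at r = k+1.
By the principle of mathematical induction, the result holds for all r ≥ 1.

a_r = -5·2^(r - 1) + 2·6^r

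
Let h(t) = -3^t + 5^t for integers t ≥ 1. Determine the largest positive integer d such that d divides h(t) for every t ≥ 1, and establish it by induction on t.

d = 2

Computing the first values: h(1) = 2 and h(2) = 16; gcd(2, 16) = 2, so d ≤ 2.
We prove 2 | -3^t + 5^t for all t ≥ 1 by induction on t.
Base case (t = 1): h(1) = 2 = 2·(1), so 2 | h(1).
For the inductive step, assume it holds for an arbitrary j ≥ 1, i.e. 2 | h(j). Then
5^{j+1} − 3^{j+1} = 5·5^j − 3·3^j = 5·(5^j − 3^j) + (2)·3^j. The first term is divisible by 2 by the inductive hypothesis, and the second term (2)·3^j is divisible by 2 since 2 | 2. Hence 2 | h(j+1).
By the principle of mathematical induction, the result holds for all t ≥ 1.
Therefore the largest such d is 2.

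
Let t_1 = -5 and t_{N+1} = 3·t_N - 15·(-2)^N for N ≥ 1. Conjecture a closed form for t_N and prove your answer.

t_N = 3(-2)^N + 3^(N - 1)

Computing the first terms: t_1 = -5, t_2 = 15, t_3 = -15. This suggests t_N = 3(-2)^N + 3^(N - 1).
For the base case N = 1: the formula gives -5 = -5 = t_1.
Suppose the result is true for N = p, so t_p = 3(-2)^p + 3^(p - 1).
Then t_{p+1} = 3·t_p - 15·(-2)^p = 3·(3(-2)^p + 3^(p - 1)) - 15·(-2)^p = 3(-2)^(p + 1) + 3^p = 3(-2)^(p+1) + 3^((p+1) - 1),
which is the claimed formula at N = p+1.
By the principle of mathematical induction, the result holds for all N ≥ 1.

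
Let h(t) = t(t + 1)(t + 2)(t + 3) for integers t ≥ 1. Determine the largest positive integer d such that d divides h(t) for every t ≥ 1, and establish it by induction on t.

d = 24

Computing the first values: h(1) = 24 and h(2) = 120; gcd(24, 120) = 24, so d ≤ 24.
We prove 24 | t(t + 1)(t + 2)(t + 3) for all t ≥ 1 by induction on t.
For the base case t = 1: h(1) = 24 = 24·(1), so 24 | h(1).
For the inductive step, assume it holds for an arbitrary k ≥ 1, i.e. 24 | h(k). Then
h(k+1) − h(k) = (k+1)·(k+2)·(k+3)·(k+4) − k·(k+1)·(k+2)·(k+3) = (k+1)·(k+2)·(k+3)·[(k+4) − k] = 4·(k+1)·(k+2)·(k+3). The product of 3 consecutive integers is divisible by (3)! = 6, so h(k+1) − h(k) is divisible by 4·6 = 24. By the inductive hypothesis 24 | h(k), hence 24 | h(k+1).
By the principle of mathematical induction, the result holds for all t ≥ 1.
Therefore the largest such d is 24.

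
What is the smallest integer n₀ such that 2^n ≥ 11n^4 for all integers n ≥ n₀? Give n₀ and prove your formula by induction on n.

At n = 21: 2097152 < 2139291, so the inequality fails and n₀ ≥ 22. We prove 2^n ≥ 11n^4 for all n ≥ 22.
When n = 22: 2^n = 4194304 and 11n^4 = 2576816, so 4194304 ≥ 2576816.
Inductive step: assume the claim holds for n = p, so 2^p ≥ 11p^4.
Then 2^(p + 1) = 2·(2^p) ≥ 2·(11p^4).
Also, for p ≥ 22 we have 2·(11p^4) ≥ 11(p+1)^4, since 2 ≥ (1 + 1/p)^4 for all p ≥ 22.
Combining, 2^(p + 1) ≥ 11(p+1)^4.
This completes the induction.
Hence the smallest such n₀ is 22.

n₀ = 22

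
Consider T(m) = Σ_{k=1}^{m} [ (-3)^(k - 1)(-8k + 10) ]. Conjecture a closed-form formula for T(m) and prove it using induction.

T(m) = 2(-3)^m(m - 1) + 2

We claim T(m) = 2(-3)^m(m - 1) + 2 for all m ≥ 1.
For the base case m = 1: T(1) = 2, and the closed form gives 2. They agree.
Inductive step: assume the claim holds for m = k, so T(k) = 2(-3)^k(k - 1) + 2.
Then T(k+1) = T(k) + ((-3)^k(-8k + 2)) = (2(-3)^k(k - 1) + 2) + ((-3)^k(-8k + 2)).
Simplifying, T(k+1) = -6(-3)^k·k + 2 = 2(-3)^(k+1)((k+1) - 1) + 2,
which is the closed form with m = k+1.
This completes the induction.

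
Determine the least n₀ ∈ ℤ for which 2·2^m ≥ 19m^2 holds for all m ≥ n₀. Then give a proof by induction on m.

n₀ = 10

At m = 9: 1024 < 1539, so the inequality fails and n₀ ≥ 10. We prove 2·2^m ≥ 19m^2 for all m ≥ 10.
For the base case m = 10: 2·2^m = 2048 and 19m^2 = 1900, so 2048 ≥ 1900.
Inductive step: assume the claim holds for m = i, so 2·2^i ≥ 19i^2.
Then 2·2^(i + 1) = 2·(2·2^i) ≥ 2·(19i^2).
Also, for i ≥ 10 we have 2·(19i^2) ≥ 19(i+1)^2, since 2 ≥ (1 + 1/i)^2 for all i ≥ 10.
Combining, 2·2^(i + 1) ≥ 19(i+1)^2.
This completes the induction.
Hence the smallest such n₀ is 10.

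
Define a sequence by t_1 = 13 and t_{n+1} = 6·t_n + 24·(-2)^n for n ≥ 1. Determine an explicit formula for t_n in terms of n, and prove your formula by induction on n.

t_n = -3(-2)^n + 7·6^(n - 1)

Computing the first terms: t_1 = 13, t_2 = 30, t_3 = 276. This suggests t_n = -3(-2)^n + 7·6^(n - 1).
When n = 1: the formula gives 13 = 13 = t_1.
For the inductive step, assume it holds for an arbitrary r ≥ 1, so t_r = -3(-2)^r + 7·6^(r - 1).
Then t_{r+1} = 6·t_r + 24·(-2)^r = 6·(-3(-2)^r + 7·6^(r - 1)) + 24·(-2)^r = -3(-2)^(r + 1) + 7·6^r = -3(-2)^(r+1) + 7·6^((r+1) - 1),
which is the claimed formula at n = r+1.
By induction, the statement is established for all n ≥ 1.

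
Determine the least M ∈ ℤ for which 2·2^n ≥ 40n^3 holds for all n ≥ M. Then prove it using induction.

At n = 16: 131072 < 163840, so the inequality fails and M ≥ 17. We prove 2·2^n ≥ 40n^3 for all n ≥ 17.
Base case (n = 17): 2·2^n = 262144 and 40n^3 = 196520, so 262144 ≥ 196520.
Inductive step: assume the claim holds for n = p, so 2·2^p ≥ 40p^3.
Then 2·2^(p + 1) = 2·(2·2^p) ≥ 2·(40p^3).
Also, for p ≥ 17 we have 2·(40p^3) ≥ 40(p+1)^3, since 2 ≥ (1 + 1/p)^3 for all p ≥ 17.
Combining, 2·2^(p + 1) ≥ 40(p+1)^3.
This completes the induction.
Hence the smallest such M is 17.

M = 17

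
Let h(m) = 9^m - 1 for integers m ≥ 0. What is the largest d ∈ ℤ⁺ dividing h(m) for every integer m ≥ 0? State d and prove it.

d = 8

Computing the first values: h(0) = 0 and h(1) = 8; gcd(0, 8) = 8, so d ≤ 8.
We prove 8 | 9^m - 1 for all m ≥ 0 by induction on m.
Base step (m = 0): h(0) = 0 = 8·(0), so 8 | h(0).
Inductive step: assume the claim holds for m = p, i.e. 8 | h(p). Then
h(p+1) = 9^(p+1) - 1 = 9·(9^p - 1) + 8 = 9·h(p) + 8. The first term is divisible by 8 by the inductive hypothesis, and 8 is divisible by 8. Hence 8 | h(p+1).
By the principle of mathematical induction, the result holds for all m ≥ 0.
Therefore the largest such d is 8.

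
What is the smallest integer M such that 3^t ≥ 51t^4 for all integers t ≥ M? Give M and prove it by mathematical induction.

At t = 12: 531441 < 1057536, so the inequality fails and M ≥ 13. We prove 3^t ≥ 51t^4 for all t ≥ 13.
When t = 13: 3^t = 1594323 and 51t^4 = 1456611, so 1594323 ≥ 1456611.
Suppose the result is true for t = p, so 3^p ≥ 51p^4.
Then 3^(p + 1) = 3·(3^p) ≥ 3·(51p^4).
Also, for p ≥ 13 we have 3·(51p^4) ≥ 51(p+1)^4, since 3 ≥ (1 + 1/p)^4 for all p ≥ 13.
Combining, 3^(p + 1) ≥ 51(p+1)^4.
Hence, by induction on t, the claim holds for every t ≥ 13.
Hence the smallest such M is 13.

M = 13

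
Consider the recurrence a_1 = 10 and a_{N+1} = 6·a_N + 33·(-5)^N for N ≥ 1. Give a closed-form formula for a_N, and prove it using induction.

a_N = -3(-5)^N - 5·6^(N - 1)

Computing the first terms: a_1 = 10, a_2 = -105, a_3 = 195. This suggests a_N = -3(-5)^N - 5·6^(N - 1).
Base step (N = 1): the formula gives 10 = 10 = a_1.
Suppose the result is true for N = p, so a_p = -3(-5)^p - 5·6^(p - 1).
Then a_{p+1} = 6·a_p + 33·(-5)^p = 6·(-3(-5)^p - 5·6^(p - 1)) + 33·(-5)^p = -3(-5)^(p + 1) - 5·6^p = -3(-5)^(p+1) - 5·6^((p+1) - 1),
which is the claimed formula at N = p+1.
Hence, by induction on N, the claim holds for every N ≥ 1.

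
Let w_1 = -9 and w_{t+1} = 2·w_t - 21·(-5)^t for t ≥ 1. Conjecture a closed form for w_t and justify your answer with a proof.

w_t = 3(-5)^t + 3·2^t

Computing the first terms: w_1 = -9, w_2 = 87, w_3 = -351. This suggests w_t = 3(-5)^t + 3·2^t.
For the base case t = 1: the formula gives -9 = -9 = w_1.
Inductive step: suppose the statement holds for some j ≥ 1, so w_j = 3(-5)^j + 3·2^j.
Then w_{j+1} = 2·w_j - 21·(-5)^j = 2·(3(-5)^j + 3·2^j) - 21·(-5)^j = 3(-5)^(j + 1) + 3·2^(j + 1),
which is the claimed formula at t = j+1.
By the principle of mathematical induction, the result holds for all t ≥ 1.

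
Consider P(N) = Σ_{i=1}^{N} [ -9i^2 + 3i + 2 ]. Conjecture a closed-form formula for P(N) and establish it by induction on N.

We claim P(N) = -N(3N^2 + 3N - 2) for all N ≥ 1.
When N = 1: P(1) = -4, and the closed form gives -4. They agree.
Inductive step: assume the claim holds for N = i, so P(i) = i(-3i^2 - 3i + 2).
Then P(i+1) = P(i) + (3i - 9(i + 1)^2 + 5) = (i(-3i^2 - 3i + 2)) + (3i - 9(i + 1)^2 + 5).
Simplifying, P(i+1) = -(i + 1)(3i^2 + 9i + 4) = -(i+1)(3(i+1)^2 + 3(i+1) - 2),
which is the closed form with N = i+1.
This completes the induction.

P(N) = -N(3N^2 + 3N - 2)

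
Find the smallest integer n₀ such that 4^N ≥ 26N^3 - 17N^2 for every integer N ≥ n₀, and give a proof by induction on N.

At N = 6: 4096 < 5004, so the inequality fails and n₀ ≥ 7. We prove 4^N ≥ 26N^3 - 17N^2 for all N ≥ 7.
Base case (N = 7): 4^N = 16384 and 26N^3 - 17N^2 = 8085, so 16384 ≥ 8085.
Inductive step: suppose the statement holds for some m ≥ 7, so 4^m ≥ 26m^3 - 17m^2.
Then 4^(m + 1) = 4·(4^m) ≥ 4·(26m^3 - 17m^2).
Also, for m ≥ 7 we have 4·(26m^3 - 17m^2) ≥ 26(m+1)^3 - 17(m+1)^2, since 4·(26m^3 - 17m^2) − (26(m+1)^3 - 17(m+1)^2) = 78m^3 - 129m^2 - 44m - 9, which is nonnegative for all m ≥ 7.
Combining, 4^(m + 1) ≥ 26(m+1)^3 - 17(m+1)^2.
By the principle of mathematical induction, the result holds for all N ≥ 7.
Hence the smallest such n₀ is 7.

n₀ = 7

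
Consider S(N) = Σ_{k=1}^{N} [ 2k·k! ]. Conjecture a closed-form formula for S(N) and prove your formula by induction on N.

S(N) = 2(N + 1)! - 2

We claim S(N) = 2(N + 1)! - 2 for all N ≥ 1.
Base case (N = 1): S(1) = 2, and the closed form gives 2. They agree.
Suppose the result is true for N = k, so S(k) = 2(k + 1)! - 2.
Then S(k+1) = S(k) + (2(k + 1)(k + 1)!) = (2(k + 1)! - 2) + (2(k + 1)(k + 1)!).
Simplifying, S(k+1) = 2((k+1) + 1)! - 2,
which is the closed form with N = k+1.
By the principle of mathematical induction, the result holds for all N ≥ 1.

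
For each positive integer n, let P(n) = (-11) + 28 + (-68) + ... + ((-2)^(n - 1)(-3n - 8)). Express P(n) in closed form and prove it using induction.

We claim P(n) = (-2)^n(n + 3) - 3 for all n ≥ 1.
Base step (n = 1): P(1) = -11, and the closed form gives -11. They agree.
Suppose the result is true for n = i, so P(i) = (-2)^i(i + 3) - 3.
Then P(i+1) = P(i) + ((-2)^i(-3i - 11)) = ((-2)^i(i + 3) - 3) + ((-2)^i(-3i - 11)).
Simplifying, P(i+1) = -2(-2)^i·i - 8(-2)^i - 3 = (-2)^(i+1)((i+1) + 3) - 3,
which is the closed form with n = i+1.
This completes the induction.

P(n) = (-2)^n(n + 3) - 3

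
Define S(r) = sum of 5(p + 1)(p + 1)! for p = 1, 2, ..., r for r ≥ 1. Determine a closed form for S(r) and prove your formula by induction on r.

S(r) = 5(r + 2)! - 10

We claim S(r) = 5(r + 2)! - 10 for all r ≥ 1.
When r = 1: S(1) = 20, and the closed form gives 20. They agree.
Inductive step: assume the claim holds for r = p, so S(p) = 5(p + 2)! - 10.
Then S(p+1) = S(p) + (5(p + 2)(p + 2)!) = (5(p + 2)! - 10) + (5(p + 2)(p + 2)!).
Simplifying, S(p+1) = 5((p+1) + 2)! - 10,
which is the closed form with r = p+1.
This completes the induction.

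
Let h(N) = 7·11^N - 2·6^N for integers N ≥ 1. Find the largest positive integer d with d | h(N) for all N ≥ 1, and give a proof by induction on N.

d = 5

Computing the first values: h(1) = 65 and h(2) = 775; gcd(65, 775) = 5, so d ≤ 5.
We prove 5 | 7·11^N - 2·6^N for all N ≥ 1 by induction on N.
Base case (N = 1): h(1) = 65 = 5·(13), so 5 | h(1).
Suppose the result is true for N = m, i.e. 5 | h(m). Then
h(m+1) − 11·h(m) = (7·11^(m+1) - 2·6^(m+1)) − 11·(7·11^m - 2·6^m) = (-2)·6^m·(6 − 11) = (10)·6^m. Since 5 | h(m) by the inductive hypothesis, 5 | 11·h(m); and 5 | 10 since 10 = 5·2. Therefore 5 | h(m+1).
By the principle of mathematical induction, the result holds for all N ≥ 1.
Therefore the largest such d is 5.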